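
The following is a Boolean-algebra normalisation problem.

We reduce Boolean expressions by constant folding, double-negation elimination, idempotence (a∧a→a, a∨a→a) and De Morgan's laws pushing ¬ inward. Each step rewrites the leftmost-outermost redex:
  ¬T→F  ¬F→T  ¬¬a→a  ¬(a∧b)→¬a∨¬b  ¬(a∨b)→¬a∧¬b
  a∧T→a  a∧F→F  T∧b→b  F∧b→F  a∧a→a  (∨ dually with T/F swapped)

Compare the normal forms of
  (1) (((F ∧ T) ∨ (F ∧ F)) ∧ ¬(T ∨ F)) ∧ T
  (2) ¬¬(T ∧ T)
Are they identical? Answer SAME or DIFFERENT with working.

Answer: DIFFERENT — A ⇓ F, B ⇓ T

Working:
Term A:
  start: (((F ∧ T) ∨ (F ∧ F)) ∧ ¬(T ∨ F)) ∧ T
  →1  ((F ∧ T) ∨ (F ∧ F)) ∧ ¬(T ∨ F)
  →2  (F ∨ (F ∧ F)) ∧ ¬(T ∨ F)
  →3  (F ∧ F) ∧ ¬(T ∨ F)
  →4  F ∧ ¬(T ∨ F)
  →5  F

Term B:
  start: ¬¬(T ∧ T)
  →1  T ∧ T
  →2  T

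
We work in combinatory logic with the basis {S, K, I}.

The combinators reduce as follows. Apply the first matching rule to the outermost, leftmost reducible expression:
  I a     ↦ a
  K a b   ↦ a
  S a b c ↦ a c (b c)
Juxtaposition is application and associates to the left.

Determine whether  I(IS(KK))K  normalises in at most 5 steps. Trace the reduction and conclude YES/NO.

  start: I(IS(KK))K
  →1  IS(KK)K
  →2  S(KK)K

Answer: YES — reaches normal form S(KK)K in 2 ≤ 5 steps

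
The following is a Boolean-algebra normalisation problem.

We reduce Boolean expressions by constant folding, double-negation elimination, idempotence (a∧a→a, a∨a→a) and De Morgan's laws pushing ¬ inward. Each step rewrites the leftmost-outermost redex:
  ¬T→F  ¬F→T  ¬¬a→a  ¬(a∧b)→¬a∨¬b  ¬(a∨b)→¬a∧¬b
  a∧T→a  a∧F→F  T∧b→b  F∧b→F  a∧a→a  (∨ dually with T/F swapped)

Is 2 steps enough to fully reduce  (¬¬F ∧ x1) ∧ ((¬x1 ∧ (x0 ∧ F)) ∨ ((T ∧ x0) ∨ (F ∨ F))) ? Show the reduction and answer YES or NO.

Answer: NO — after 2 steps the term is F ∧ ((¬x1 ∧ (x0 ∧ F)) ∨ ((T ∧ x0) ∨ (F ∨ F))), not yet normal

Reduction:
  start: (¬¬F ∧ x1) ∧ ((¬x1 ∧ (x0 ∧ F)) ∨ ((T ∧ x0) ∨ (F ∨ F)))
  [1] (F ∧ x1) ∧ ((¬x1 ∧ (x0 ∧ F)) ∨ ((T ∧ x0) ∨ (F ∨ F)))
  [2] F ∧ ((¬x1 ∧ (x0 ∧ F)) ∨ ((T ∧ x0) ∨ (F ∨ F)))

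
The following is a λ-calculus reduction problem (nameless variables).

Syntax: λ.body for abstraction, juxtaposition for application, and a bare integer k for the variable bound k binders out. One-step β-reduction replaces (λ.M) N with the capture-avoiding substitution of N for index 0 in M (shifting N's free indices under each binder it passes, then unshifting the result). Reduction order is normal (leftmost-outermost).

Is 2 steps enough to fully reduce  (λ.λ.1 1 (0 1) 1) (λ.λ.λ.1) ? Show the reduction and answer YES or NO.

Answer: NO — after 2 steps the term is λ.(λ.λ.1) (0 (λ.λ.λ.1)) (λ.λ.λ.1), not yet normal

Working:
  start: (λ.λ.1 1 (0 1) 1) (λ.λ.λ.1)
  [1] λ.(λ.λ.λ.1) (λ.λ.λ.1) (0 (λ.λ.λ.1)) (λ.λ.λ.1)
  [2] λ.(λ.λ.1) (0 (λ.λ.λ.1)) (λ.λ.λ.1)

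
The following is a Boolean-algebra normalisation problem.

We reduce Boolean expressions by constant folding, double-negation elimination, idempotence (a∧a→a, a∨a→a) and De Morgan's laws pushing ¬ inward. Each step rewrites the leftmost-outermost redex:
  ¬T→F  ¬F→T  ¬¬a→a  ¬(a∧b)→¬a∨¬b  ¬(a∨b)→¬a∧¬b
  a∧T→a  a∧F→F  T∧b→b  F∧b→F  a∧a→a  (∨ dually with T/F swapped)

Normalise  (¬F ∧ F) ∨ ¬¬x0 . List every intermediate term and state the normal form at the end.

  start: (¬F ∧ F) ∨ ¬¬x0
  step 1: F ∨ ¬¬x0
  step 2: ¬¬x0
  step 3: x0

Answer: normal form = x0  (in 3 steps)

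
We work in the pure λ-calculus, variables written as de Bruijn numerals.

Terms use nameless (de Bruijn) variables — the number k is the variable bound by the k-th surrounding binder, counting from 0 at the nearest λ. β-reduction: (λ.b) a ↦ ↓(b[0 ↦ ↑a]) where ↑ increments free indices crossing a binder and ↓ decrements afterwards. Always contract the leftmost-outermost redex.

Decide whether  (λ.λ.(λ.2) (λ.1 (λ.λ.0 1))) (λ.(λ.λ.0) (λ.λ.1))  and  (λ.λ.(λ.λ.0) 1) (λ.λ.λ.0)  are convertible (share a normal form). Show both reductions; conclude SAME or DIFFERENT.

Term A:
  start: (λ.λ.(λ.2) (λ.1 (λ.λ.0 1))) (λ.(λ.λ.0) (λ.λ.1))
  →1  λ.(λ.λ.(λ.λ.0) (λ.λ.1)) (λ.1 (λ.λ.0 1))
  →2  λ.λ.(λ.λ.0) (λ.λ.1)
  →3  λ.λ.λ.0

Term B:
  start: (λ.λ.(λ.λ.0) 1) (λ.λ.λ.0)
  →1  λ.(λ.λ.0) (λ.λ.λ.0)
  →2  λ.λ.0

Answer: DIFFERENT — A ⇓ λ.λ.λ.0, B ⇓ λ.λ.0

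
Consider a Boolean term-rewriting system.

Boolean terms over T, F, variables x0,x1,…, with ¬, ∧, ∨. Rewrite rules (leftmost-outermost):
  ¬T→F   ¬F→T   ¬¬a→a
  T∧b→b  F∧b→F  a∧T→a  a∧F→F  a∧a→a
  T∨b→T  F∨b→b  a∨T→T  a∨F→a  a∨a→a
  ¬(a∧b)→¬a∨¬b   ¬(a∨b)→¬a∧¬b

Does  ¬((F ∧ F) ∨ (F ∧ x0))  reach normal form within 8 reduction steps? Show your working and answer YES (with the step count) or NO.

  start: ¬((F ∧ F) ∨ (F ∧ x0))
  →1  ¬(F ∧ F) ∧ ¬(F ∧ x0)
  →2  (¬F ∨ ¬F) ∧ ¬(F ∧ x0)
  →3  ¬F ∧ ¬(F ∧ x0)
  →4  T ∧ ¬(F ∧ x0)
  →5  ¬(F ∧ x0)
  →6  ¬F ∨ ¬x0
  →7  T ∨ ¬x0
  →8  T

Answer: YES — reaches normal form T in 8 ≤ 8 steps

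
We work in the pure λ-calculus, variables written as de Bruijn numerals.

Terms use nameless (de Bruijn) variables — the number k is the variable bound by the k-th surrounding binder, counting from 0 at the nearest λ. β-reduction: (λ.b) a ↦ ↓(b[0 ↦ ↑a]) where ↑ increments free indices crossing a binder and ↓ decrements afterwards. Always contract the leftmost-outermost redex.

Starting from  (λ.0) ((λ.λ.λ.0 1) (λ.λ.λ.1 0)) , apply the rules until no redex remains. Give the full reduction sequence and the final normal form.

  start: (λ.0) ((λ.λ.λ.0 1) (λ.λ.λ.1 0))
  →1  (λ.λ.λ.0 1) (λ.λ.λ.1 0)
  →2  λ.λ.0 1

Answer: normal form = λ.λ.0 1  (in 2 steps)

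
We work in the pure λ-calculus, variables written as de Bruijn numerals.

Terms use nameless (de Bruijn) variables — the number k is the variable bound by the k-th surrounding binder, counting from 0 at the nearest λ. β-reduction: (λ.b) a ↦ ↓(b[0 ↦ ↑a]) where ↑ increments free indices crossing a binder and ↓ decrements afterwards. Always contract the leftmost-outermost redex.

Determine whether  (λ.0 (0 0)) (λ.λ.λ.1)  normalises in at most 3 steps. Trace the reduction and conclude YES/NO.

  start: (λ.0 (0 0)) (λ.λ.λ.1)
  [1] (λ.λ.λ.1) ((λ.λ.λ.1) (λ.λ.λ.1))
  [2] λ.λ.1

Answer: YES — reaches normal form λ.λ.1 in 2 ≤ 3 steps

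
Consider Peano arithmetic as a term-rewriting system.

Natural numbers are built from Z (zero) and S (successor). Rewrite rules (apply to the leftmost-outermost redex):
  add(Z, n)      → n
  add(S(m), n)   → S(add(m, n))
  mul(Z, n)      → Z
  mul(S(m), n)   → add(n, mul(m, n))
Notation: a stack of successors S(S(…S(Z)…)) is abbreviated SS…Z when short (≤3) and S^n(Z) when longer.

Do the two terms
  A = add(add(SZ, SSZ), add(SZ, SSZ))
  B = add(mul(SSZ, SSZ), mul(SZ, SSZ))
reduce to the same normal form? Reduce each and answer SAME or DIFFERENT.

Answer: SAME — A ⇓ S^6(Z), B ⇓ S^6(Z)

Working:
Term A:
  start: add(add(SZ, SSZ), add(SZ, SSZ))
  [1] add(S(add(Z, SSZ)), add(SZ, SSZ))
  [2] S(add(add(Z, SSZ), add(SZ, SSZ)))
  [3] S(add(SSZ, add(SZ, SSZ)))
  [4] S(S(add(SZ, add(SZ, SSZ))))
  [5] S(S(S(add(Z, add(SZ, SSZ)))))
  [6] S(S(S(add(SZ, SSZ))))
  [7] S(S(S(S(add(Z, SSZ)))))
  [8] S^6(Z)

Term B:
  start: add(mul(SSZ, SSZ), mul(SZ, SSZ))
  [1] add(add(SSZ, mul(SZ, SSZ)), mul(SZ, SSZ))
  [2] add(S(add(SZ, mul(SZ, SSZ))), mul(SZ, SSZ))
  [3] S(add(add(SZ, mul(SZ, SSZ)), mul(SZ, SSZ)))
  [4] S(add(S(add(Z, mul(SZ, SSZ))), mul(SZ, SSZ)))
  [5] S(S(add(add(Z, mul(SZ, SSZ)), mul(SZ, SSZ))))
  [6] S(S(add(mul(SZ, SSZ), mul(SZ, SSZ))))
  [7] S(S(add(add(SSZ, mul(Z, SSZ)), mul(SZ, SSZ))))
  [8] S(S(add(S(add(SZ, mul(Z, SSZ))), mul(SZ, SSZ))))
  [9] S(S(S(add(add(SZ, mul(Z, SSZ)), mul(SZ, SSZ)))))
  [10] S(S(S(add(S(add(Z, mul(Z, SSZ))), mul(SZ, SSZ)))))
  [11] S(S(S(S(add(add(Z, mul(Z, SSZ)), mul(SZ, SSZ))))))
  [12] S(S(S(S(add(mul(Z, SSZ), mul(SZ, SSZ))))))
  [13] S(S(S(S(add(Z, mul(SZ, SSZ))))))
  [14] S(S(S(S(mul(SZ, SSZ)))))
  [15] S(S(S(S(add(SSZ, mul(Z, SSZ))))))
  [16] S(S(S(S(S(add(SZ, mul(Z, SSZ)))))))
  [17] S(S(S(S(S(S(add(Z, mul(Z, SSZ))))))))
  [18] S(S(S(S(S(S(mul(Z, SSZ)))))))
  [19] S^6(Z)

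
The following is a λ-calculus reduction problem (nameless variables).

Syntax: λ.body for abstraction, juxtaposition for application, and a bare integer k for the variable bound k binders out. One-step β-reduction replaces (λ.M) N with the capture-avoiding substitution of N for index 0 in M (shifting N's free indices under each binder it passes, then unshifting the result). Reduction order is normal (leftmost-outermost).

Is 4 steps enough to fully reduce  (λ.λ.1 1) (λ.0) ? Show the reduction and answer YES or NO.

  start: (λ.λ.1 1) (λ.0)
  step 1: λ.(λ.0) (λ.0)
  step 2: λ.λ.0

Answer: YES — reaches normal form λ.λ.0 in 2 ≤ 4 steps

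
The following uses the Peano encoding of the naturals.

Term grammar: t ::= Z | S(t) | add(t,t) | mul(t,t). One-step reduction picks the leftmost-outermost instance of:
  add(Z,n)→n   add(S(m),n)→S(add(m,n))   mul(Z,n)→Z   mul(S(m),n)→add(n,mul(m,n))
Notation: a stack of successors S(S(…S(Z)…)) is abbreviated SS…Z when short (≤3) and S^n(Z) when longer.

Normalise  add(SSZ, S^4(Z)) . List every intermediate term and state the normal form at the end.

Answer: normal form = S^6(Z)  (in 3 steps)

Derivation:
  start: add(SSZ, S^4(Z))
  step 1: S(add(SZ, S^4(Z)))
  step 2: S(S(add(Z, S^4(Z))))
  step 3: S^6(Z)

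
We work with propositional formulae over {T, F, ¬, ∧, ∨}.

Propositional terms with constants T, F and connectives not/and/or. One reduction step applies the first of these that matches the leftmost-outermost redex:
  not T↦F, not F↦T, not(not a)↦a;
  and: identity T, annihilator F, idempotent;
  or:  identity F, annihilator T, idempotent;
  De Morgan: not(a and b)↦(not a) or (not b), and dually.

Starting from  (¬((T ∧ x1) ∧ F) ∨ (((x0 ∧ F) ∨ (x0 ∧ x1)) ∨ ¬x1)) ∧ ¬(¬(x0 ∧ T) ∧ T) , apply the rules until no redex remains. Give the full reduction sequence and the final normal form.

Answer: normal form = x0  (in 13 steps)

Reduction:
  start: (¬((T ∧ x1) ∧ F) ∨ (((x0 ∧ F) ∨ (x0 ∧ x1)) ∨ ¬x1)) ∧ ¬(¬(x0 ∧ T) ∧ T)
  step 1: ((¬(T ∧ x1) ∨ ¬F) ∨ (((x0 ∧ F) ∨ (x0 ∧ x1)) ∨ ¬x1)) ∧ ¬(¬(x0 ∧ T) ∧ T)
  step 2: (((¬T ∨ ¬x1) ∨ ¬F) ∨ (((x0 ∧ F) ∨ (x0 ∧ x1)) ∨ ¬x1)) ∧ ¬(¬(x0 ∧ T) ∧ T)
  step 3: (((F ∨ ¬x1) ∨ ¬F) ∨ (((x0 ∧ F) ∨ (x0 ∧ x1)) ∨ ¬x1)) ∧ ¬(¬(x0 ∧ T) ∧ T)
  step 4: ((¬x1 ∨ ¬F) ∨ (((x0 ∧ F) ∨ (x0 ∧ x1)) ∨ ¬x1)) ∧ ¬(¬(x0 ∧ T) ∧ T)
  step 5: ((¬x1 ∨ T) ∨ (((x0 ∧ F) ∨ (x0 ∧ x1)) ∨ ¬x1)) ∧ ¬(¬(x0 ∧ T) ∧ T)
  step 6: (T ∨ (((x0 ∧ F) ∨ (x0 ∧ x1)) ∨ ¬x1)) ∧ ¬(¬(x0 ∧ T) ∧ T)
  step 7: T ∧ ¬(¬(x0 ∧ T) ∧ T)
  step 8: ¬(¬(x0 ∧ T) ∧ T)
  step 9: ¬¬(x0 ∧ T) ∨ ¬T
  step 10: (x0 ∧ T) ∨ ¬T
  step 11: x0 ∨ ¬T
  step 12: x0 ∨ F
  step 13: x0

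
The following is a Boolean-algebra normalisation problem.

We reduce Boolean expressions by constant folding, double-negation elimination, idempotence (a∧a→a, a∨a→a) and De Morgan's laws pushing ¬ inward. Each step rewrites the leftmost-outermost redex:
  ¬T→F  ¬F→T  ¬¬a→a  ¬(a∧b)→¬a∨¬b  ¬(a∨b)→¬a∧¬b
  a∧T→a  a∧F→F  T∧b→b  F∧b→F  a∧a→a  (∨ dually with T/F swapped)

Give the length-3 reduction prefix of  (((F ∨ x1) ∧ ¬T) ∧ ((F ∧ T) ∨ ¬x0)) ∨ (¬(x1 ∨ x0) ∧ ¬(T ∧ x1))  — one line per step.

  start: (((F ∨ x1) ∧ ¬T) ∧ ((F ∧ T) ∨ ¬x0)) ∨ (¬(x1 ∨ x0) ∧ ¬(T ∧ x1))
  step 1: ((x1 ∧ ¬T) ∧ ((F ∧ T) ∨ ¬x0)) ∨ (¬(x1 ∨ x0) ∧ ¬(T ∧ x1))
  step 2: ((x1 ∧ F) ∧ ((F ∧ T) ∨ ¬x0)) ∨ (¬(x1 ∨ x0) ∧ ¬(T ∧ x1))
  step 3: (F ∧ ((F ∧ T) ∨ ¬x0)) ∨ (¬(x1 ∨ x0) ∧ ¬(T ∧ x1))

Answer: after 3 steps: (F ∧ ((F ∧ T) ∨ ¬x0)) ∨ (¬(x1 ∨ x0) ∧ ¬(T ∧ x1))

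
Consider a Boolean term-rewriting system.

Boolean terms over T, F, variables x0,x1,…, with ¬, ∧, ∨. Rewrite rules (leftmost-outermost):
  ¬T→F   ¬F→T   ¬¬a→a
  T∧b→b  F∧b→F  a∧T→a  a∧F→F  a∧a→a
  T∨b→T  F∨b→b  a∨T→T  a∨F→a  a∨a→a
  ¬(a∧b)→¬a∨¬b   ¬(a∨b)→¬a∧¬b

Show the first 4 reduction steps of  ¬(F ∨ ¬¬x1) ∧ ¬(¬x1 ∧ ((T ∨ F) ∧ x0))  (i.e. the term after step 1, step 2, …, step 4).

Answer: after 4 steps: ¬x1 ∧ ¬(¬x1 ∧ ((T ∨ F) ∧ x0))

Working:
  start: ¬(F ∨ ¬¬x1) ∧ ¬(¬x1 ∧ ((T ∨ F) ∧ x0))
  step 1: (¬F ∧ ¬¬¬x1) ∧ ¬(¬x1 ∧ ((T ∨ F) ∧ x0))
  step 2: (T ∧ ¬¬¬x1) ∧ ¬(¬x1 ∧ ((T ∨ F) ∧ x0))
  step 3: ¬¬¬x1 ∧ ¬(¬x1 ∧ ((T ∨ F) ∧ x0))
  step 4: ¬x1 ∧ ¬(¬x1 ∧ ((T ∨ F) ∧ x0))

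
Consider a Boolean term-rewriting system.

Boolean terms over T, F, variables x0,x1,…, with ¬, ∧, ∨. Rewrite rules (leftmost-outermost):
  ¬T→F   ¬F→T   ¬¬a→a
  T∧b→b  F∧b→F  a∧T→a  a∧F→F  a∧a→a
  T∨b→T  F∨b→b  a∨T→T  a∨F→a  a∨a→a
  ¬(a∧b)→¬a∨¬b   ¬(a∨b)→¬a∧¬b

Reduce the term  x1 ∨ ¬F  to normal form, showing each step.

  start: x1 ∨ ¬F
  step 1: x1 ∨ T
  step 2: T

Answer: normal form = T  (in 2 steps)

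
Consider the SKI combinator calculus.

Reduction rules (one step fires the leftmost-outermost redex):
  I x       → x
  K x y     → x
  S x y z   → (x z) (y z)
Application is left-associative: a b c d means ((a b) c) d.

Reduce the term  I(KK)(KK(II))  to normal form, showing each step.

  start: I(KK)(KK(II))
  step 1: KK(KK(II))
  step 2: K

Answer: normal form = K  (in 2 steps)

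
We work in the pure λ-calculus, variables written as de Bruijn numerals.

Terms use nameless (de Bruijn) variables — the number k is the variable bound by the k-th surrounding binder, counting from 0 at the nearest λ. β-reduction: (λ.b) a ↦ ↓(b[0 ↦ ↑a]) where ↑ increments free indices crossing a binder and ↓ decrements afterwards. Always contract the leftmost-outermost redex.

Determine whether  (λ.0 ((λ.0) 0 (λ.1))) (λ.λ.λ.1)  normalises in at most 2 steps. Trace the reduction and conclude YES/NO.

  start: (λ.0 ((λ.0) 0 (λ.1))) (λ.λ.λ.1)
  step 1: (λ.λ.λ.1) ((λ.0) (λ.λ.λ.1) (λ.λ.λ.λ.1))
  step 2: λ.λ.1

Answer: YES — reaches normal form λ.λ.1 in 2 ≤ 2 steps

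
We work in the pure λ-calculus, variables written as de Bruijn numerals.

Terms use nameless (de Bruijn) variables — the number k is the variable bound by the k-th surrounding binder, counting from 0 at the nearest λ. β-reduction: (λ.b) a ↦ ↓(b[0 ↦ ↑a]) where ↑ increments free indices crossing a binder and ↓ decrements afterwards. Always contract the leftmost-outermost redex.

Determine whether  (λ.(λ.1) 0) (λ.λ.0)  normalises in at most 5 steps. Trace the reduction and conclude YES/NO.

  start: (λ.(λ.1) 0) (λ.λ.0)
  →1  (λ.λ.λ.0) (λ.λ.0)
  →2  λ.λ.0

Answer: YES — reaches normal form λ.λ.0 in 2 ≤ 5 steps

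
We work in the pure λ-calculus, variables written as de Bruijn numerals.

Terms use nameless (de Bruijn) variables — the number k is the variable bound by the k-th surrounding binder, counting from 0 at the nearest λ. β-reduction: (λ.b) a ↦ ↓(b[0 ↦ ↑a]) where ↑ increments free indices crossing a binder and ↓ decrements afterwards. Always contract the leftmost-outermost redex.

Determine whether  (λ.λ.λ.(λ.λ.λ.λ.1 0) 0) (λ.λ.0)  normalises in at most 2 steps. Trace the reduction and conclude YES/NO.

  start: (λ.λ.λ.(λ.λ.λ.λ.1 0) 0) (λ.λ.0)
  →1  λ.λ.(λ.λ.λ.λ.1 0) 0
  →2  λ.λ.λ.λ.λ.1 0

Answer: YES — reaches normal form λ.λ.λ.λ.λ.1 0 in 2 ≤ 2 steps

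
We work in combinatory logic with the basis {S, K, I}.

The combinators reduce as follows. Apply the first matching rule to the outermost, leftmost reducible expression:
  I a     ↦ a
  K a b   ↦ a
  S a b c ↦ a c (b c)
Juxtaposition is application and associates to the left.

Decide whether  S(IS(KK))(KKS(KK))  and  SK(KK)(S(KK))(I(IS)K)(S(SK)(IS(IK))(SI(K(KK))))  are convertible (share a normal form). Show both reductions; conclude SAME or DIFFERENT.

Term A:
  start: S(IS(KK))(KKS(KK))
  →1  S(S(KK))(KKS(KK))
  →2  S(S(KK))(K(KK))

Term B:
  start: SK(KK)(S(KK))(I(IS)K)(S(SK)(IS(IK))(SI(K(KK))))
  →1  K(S(KK))(KK(S(KK)))(I(IS)K)(S(SK)(IS(IK))(SI(K(KK))))
  →2  S(KK)(I(IS)K)(S(SK)(IS(IK))(SI(K(KK))))
  →3  KK(S(SK)(IS(IK))(SI(K(KK))))(I(IS)K(S(SK)(IS(IK))(SI(K(KK)))))
  →4  K(I(IS)K(S(SK)(IS(IK))(SI(K(KK)))))
  →5  K(ISK(S(SK)(IS(IK))(SI(K(KK)))))
  →6  K(SK(S(SK)(IS(IK))(SI(K(KK)))))
  →7  K(SK(SK(SI(K(KK)))(IS(IK)(SI(K(KK))))))
  →8  K(SK(K(IS(IK)(SI(K(KK))))(SI(K(KK))(IS(IK)(SI(K(KK)))))))
  →9  K(SK(IS(IK)(SI(K(KK)))))
  →10  K(SK(S(IK)(SI(K(KK)))))
  →11  K(SK(SK(SI(K(KK)))))

Answer: DIFFERENT — A ⇓ S(S(KK))(K(KK)), B ⇓ K(SK(SK(SI(K(KK)))))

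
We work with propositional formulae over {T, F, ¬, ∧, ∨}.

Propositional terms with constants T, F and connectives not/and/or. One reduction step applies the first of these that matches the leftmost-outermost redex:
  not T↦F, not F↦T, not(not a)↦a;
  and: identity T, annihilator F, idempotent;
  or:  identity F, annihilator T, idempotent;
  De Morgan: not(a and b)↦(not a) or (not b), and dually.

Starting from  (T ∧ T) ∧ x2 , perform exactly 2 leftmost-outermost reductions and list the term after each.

  start: (T ∧ T) ∧ x2
  →1  T ∧ x2
  →2  x2

Answer: after 2 steps: x2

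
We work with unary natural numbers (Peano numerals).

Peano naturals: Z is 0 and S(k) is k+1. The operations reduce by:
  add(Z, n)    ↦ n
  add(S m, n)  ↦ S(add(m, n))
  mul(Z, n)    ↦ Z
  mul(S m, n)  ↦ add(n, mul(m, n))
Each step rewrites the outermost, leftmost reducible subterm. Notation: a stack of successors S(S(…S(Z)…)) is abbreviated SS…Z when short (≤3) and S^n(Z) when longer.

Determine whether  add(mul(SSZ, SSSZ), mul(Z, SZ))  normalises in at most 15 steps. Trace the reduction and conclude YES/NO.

Answer: NO — after 15 steps the term is S(S(S(S(S(S(add(add(Z, mul(Z, SSSZ)), mul(Z, SZ)))))))), not yet normal

Reduction:
  start: add(mul(SSZ, SSSZ), mul(Z, SZ))
  [1] add(add(SSSZ, mul(SZ, SSSZ)), mul(Z, SZ))
  [2] add(S(add(SSZ, mul(SZ, SSSZ))), mul(Z, SZ))
  [3] S(add(add(SSZ, mul(SZ, SSSZ)), mul(Z, SZ)))
  [4] S(add(S(add(SZ, mul(SZ, SSSZ))), mul(Z, SZ)))
  [5] S(S(add(add(SZ, mul(SZ, SSSZ)), mul(Z, SZ))))
  [6] S(S(add(S(add(Z, mul(SZ, SSSZ))), mul(Z, SZ))))
  [7] S(S(S(add(add(Z, mul(SZ, SSSZ)), mul(Z, SZ)))))
  [8] S(S(S(add(mul(SZ, SSSZ), mul(Z, SZ)))))
  [9] S(S(S(add(add(SSSZ, mul(Z, SSSZ)), mul(Z, SZ)))))
  [10] S(S(S(add(S(add(SSZ, mul(Z, SSSZ))), mul(Z, SZ)))))
  [11] S(S(S(S(add(add(SSZ, mul(Z, SSSZ)), mul(Z, SZ))))))
  [12] S(S(S(S(add(S(add(SZ, mul(Z, SSSZ))), mul(Z, SZ))))))
  [13] S(S(S(S(S(add(add(SZ, mul(Z, SSSZ)), mul(Z, SZ)))))))
  [14] S(S(S(S(S(add(S(add(Z, mul(Z, SSSZ))), mul(Z, SZ)))))))
  [15] S(S(S(S(S(S(add(add(Z, mul(Z, SSSZ)), mul(Z, SZ))))))))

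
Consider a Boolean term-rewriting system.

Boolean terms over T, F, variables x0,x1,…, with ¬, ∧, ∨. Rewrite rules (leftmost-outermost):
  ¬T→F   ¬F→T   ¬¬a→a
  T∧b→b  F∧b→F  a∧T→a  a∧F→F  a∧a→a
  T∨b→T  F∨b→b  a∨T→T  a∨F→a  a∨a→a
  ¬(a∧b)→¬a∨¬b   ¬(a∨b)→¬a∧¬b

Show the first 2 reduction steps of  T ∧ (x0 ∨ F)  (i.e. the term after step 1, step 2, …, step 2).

  start: T ∧ (x0 ∨ F)
  step 1: x0 ∨ F
  step 2: x0

Answer: after 2 steps: x0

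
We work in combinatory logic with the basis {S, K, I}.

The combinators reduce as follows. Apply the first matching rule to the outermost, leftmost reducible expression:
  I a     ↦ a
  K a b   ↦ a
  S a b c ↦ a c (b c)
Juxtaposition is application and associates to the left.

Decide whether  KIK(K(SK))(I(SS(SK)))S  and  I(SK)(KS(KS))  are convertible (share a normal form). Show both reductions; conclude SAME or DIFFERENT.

Term A:
  start: KIK(K(SK))(I(SS(SK)))S
  →1  I(K(SK))(I(SS(SK)))S
  →2  K(SK)(I(SS(SK)))S
  →3  SKS

Term B:
  start: I(SK)(KS(KS))
  →1  SK(KS(KS))
  →2  SKS

Answer: SAME — A ⇓ SKS, B ⇓ SKS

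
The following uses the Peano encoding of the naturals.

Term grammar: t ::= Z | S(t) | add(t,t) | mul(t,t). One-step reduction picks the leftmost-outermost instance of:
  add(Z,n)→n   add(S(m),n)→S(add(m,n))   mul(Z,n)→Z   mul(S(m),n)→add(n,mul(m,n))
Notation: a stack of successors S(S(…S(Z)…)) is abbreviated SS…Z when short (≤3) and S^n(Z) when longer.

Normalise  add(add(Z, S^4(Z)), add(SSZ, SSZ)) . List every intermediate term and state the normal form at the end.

Answer: normal form = S^8(Z)  (in 9 steps)

Derivation:
  start: add(add(Z, S^4(Z)), add(SSZ, SSZ))
  →1  add(S^4(Z), add(SSZ, SSZ))
  →2  S(add(SSSZ, add(SSZ, SSZ)))
  →3  S(S(add(SSZ, add(SSZ, SSZ))))
  →4  S(S(S(add(SZ, add(SSZ, SSZ)))))
  →5  S(S(S(S(add(Z, add(SSZ, SSZ))))))
  →6  S(S(S(S(add(SSZ, SSZ)))))
  →7  S(S(S(S(S(add(SZ, SSZ))))))
  →8  S(S(S(S(S(S(add(Z, SSZ)))))))
  →9  S^8(Z)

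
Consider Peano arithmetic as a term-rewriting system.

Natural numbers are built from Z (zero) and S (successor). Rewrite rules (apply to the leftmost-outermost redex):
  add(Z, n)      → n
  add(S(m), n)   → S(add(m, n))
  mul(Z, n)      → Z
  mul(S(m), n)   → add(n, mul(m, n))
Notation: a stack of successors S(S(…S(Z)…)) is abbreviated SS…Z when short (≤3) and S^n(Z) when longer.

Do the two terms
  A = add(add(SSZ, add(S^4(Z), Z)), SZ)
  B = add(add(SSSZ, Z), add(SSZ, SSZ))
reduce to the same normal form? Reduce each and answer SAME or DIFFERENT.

Term A:
  start: add(add(SSZ, add(S^4(Z), Z)), SZ)
  →1  add(S(add(SZ, add(S^4(Z), Z))), SZ)
  →2  S(add(add(SZ, add(S^4(Z), Z)), SZ))
  →3  S(add(S(add(Z, add(S^4(Z), Z))), SZ))
  →4  S(S(add(add(Z, add(S^4(Z), Z)), SZ)))
  →5  S(S(add(add(S^4(Z), Z), SZ)))
  →6  S(S(add(S(add(SSSZ, Z)), SZ)))
  →7  S(S(S(add(add(SSSZ, Z), SZ))))
  →8  S(S(S(add(S(add(SSZ, Z)), SZ))))
  →9  S(S(S(S(add(add(SSZ, Z), SZ)))))
  →10  S(S(S(S(add(S(add(SZ, Z)), SZ)))))
  →11  S(S(S(S(S(add(add(SZ, Z), SZ))))))
  →12  S(S(S(S(S(add(S(add(Z, Z)), SZ))))))
  →13  S(S(S(S(S(S(add(add(Z, Z), SZ)))))))
  →14  S(S(S(S(S(S(add(Z, SZ)))))))
  →15  S^7(Z)

Term B:
  start: add(add(SSSZ, Z), add(SSZ, SSZ))
  →1  add(S(add(SSZ, Z)), add(SSZ, SSZ))
  →2  S(add(add(SSZ, Z), add(SSZ, SSZ)))
  →3  S(add(S(add(SZ, Z)), add(SSZ, SSZ)))
  →4  S(S(add(add(SZ, Z), add(SSZ, SSZ))))
  →5  S(S(add(S(add(Z, Z)), add(SSZ, SSZ))))
  →6  S(S(S(add(add(Z, Z), add(SSZ, SSZ)))))
  →7  S(S(S(add(Z, add(SSZ, SSZ)))))
  →8  S(S(S(add(SSZ, SSZ))))
  →9  S(S(S(S(add(SZ, SSZ)))))
  →10  S(S(S(S(S(add(Z, SSZ))))))
  →11  S^7(Z)

Answer: SAME — A ⇓ S^7(Z), B ⇓ S^7(Z)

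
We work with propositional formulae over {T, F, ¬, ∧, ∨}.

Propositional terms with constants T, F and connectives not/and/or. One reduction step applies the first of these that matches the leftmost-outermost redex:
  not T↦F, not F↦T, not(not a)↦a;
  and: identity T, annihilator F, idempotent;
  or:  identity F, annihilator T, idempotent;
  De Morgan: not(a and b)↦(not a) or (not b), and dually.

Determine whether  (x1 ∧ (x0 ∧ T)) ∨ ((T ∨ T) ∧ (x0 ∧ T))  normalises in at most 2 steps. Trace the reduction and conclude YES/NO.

Answer: NO — after 2 steps the term is (x1 ∧ x0) ∨ (T ∧ (x0 ∧ T)), not yet normal

Working:
  start: (x1 ∧ (x0 ∧ T)) ∨ ((T ∨ T) ∧ (x0 ∧ T))
  [1] (x1 ∧ x0) ∨ ((T ∨ T) ∧ (x0 ∧ T))
  [2] (x1 ∧ x0) ∨ (T ∧ (x0 ∧ T))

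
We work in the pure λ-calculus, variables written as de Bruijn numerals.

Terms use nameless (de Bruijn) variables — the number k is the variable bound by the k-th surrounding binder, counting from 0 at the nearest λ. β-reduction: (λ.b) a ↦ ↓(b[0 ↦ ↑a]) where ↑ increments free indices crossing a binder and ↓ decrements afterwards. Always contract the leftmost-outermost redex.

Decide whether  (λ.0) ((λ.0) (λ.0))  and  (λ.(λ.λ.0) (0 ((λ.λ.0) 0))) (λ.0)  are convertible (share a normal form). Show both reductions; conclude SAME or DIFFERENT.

Answer: SAME — A ⇓ λ.0, B ⇓ λ.0

Derivation:
Term A:
  start: (λ.0) ((λ.0) (λ.0))
  [1] (λ.0) (λ.0)
  [2] λ.0

Term B:
  start: (λ.(λ.λ.0) (0 ((λ.λ.0) 0))) (λ.0)
  [1] (λ.λ.0) ((λ.0) ((λ.λ.0) (λ.0)))
  [2] λ.0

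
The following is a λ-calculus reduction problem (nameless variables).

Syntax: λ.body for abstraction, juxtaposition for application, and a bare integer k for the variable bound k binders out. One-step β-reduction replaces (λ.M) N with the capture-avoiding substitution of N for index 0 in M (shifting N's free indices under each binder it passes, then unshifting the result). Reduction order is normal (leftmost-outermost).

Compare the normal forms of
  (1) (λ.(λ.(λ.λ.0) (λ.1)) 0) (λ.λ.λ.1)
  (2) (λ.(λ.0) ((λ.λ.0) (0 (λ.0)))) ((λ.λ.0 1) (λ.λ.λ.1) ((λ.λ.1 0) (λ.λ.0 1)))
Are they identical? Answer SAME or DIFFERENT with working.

Term A:
  start: (λ.(λ.(λ.λ.0) (λ.1)) 0) (λ.λ.λ.1)
  step 1: (λ.(λ.λ.0) (λ.1)) (λ.λ.λ.1)
  step 2: (λ.λ.0) (λ.λ.λ.λ.1)
  step 3: λ.0

Term B:
  start: (λ.(λ.0) ((λ.λ.0) (0 (λ.0)))) ((λ.λ.0 1) (λ.λ.λ.1) ((λ.λ.1 0) (λ.λ.0 1)))
  step 1: (λ.0) ((λ.λ.0) ((λ.λ.0 1) (λ.λ.λ.1) ((λ.λ.1 0) (λ.λ.0 1)) (λ.0)))
  step 2: (λ.λ.0) ((λ.λ.0 1) (λ.λ.λ.1) ((λ.λ.1 0) (λ.λ.0 1)) (λ.0))
  step 3: λ.0

Answer: SAME — A ⇓ λ.0, B ⇓ λ.0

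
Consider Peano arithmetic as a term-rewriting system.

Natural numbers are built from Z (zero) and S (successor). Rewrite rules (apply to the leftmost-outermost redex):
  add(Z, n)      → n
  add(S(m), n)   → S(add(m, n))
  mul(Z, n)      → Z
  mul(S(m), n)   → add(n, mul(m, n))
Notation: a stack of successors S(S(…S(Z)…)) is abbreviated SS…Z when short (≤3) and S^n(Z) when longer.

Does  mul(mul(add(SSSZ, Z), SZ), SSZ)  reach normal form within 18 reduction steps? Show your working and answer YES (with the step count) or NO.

  start: mul(mul(add(SSSZ, Z), SZ), SSZ)
  step 1: mul(mul(S(add(SSZ, Z)), SZ), SSZ)
  step 2: mul(add(SZ, mul(add(SSZ, Z), SZ)), SSZ)
  step 3: mul(S(add(Z, mul(add(SSZ, Z), SZ))), SSZ)
  step 4: add(SSZ, mul(add(Z, mul(add(SSZ, Z), SZ)), SSZ))
  step 5: S(add(SZ, mul(add(Z, mul(add(SSZ, Z), SZ)), SSZ)))
  step 6: S(S(add(Z, mul(add(Z, mul(add(SSZ, Z), SZ)), SSZ))))
  step 7: S(S(mul(add(Z, mul(add(SSZ, Z), SZ)), SSZ)))
  step 8: S(S(mul(mul(add(SSZ, Z), SZ), SSZ)))
  step 9: S(S(mul(mul(S(add(SZ, Z)), SZ), SSZ)))
  step 10: S(S(mul(add(SZ, mul(add(SZ, Z), SZ)), SSZ)))
  step 11: S(S(mul(S(add(Z, mul(add(SZ, Z), SZ))), SSZ)))
  step 12: S(S(add(SSZ, mul(add(Z, mul(add(SZ, Z), SZ)), SSZ))))
  step 13: S(S(S(add(SZ, mul(add(Z, mul(add(SZ, Z), SZ)), SSZ)))))
  step 14: S(S(S(S(add(Z, mul(add(Z, mul(add(SZ, Z), SZ)), SSZ))))))
  step 15: S(S(S(S(mul(add(Z, mul(add(SZ, Z), SZ)), SSZ)))))
  step 16: S(S(S(S(mul(mul(add(SZ, Z), SZ), SSZ)))))
  step 17: S(S(S(S(mul(mul(S(add(Z, Z)), SZ), SSZ)))))
  step 18: S(S(S(S(mul(add(SZ, mul(add(Z, Z), SZ)), SSZ)))))

Answer: NO — after 18 steps the term is S(S(S(S(mul(add(SZ, mul(add(Z, Z), SZ)), SSZ))))), not yet normal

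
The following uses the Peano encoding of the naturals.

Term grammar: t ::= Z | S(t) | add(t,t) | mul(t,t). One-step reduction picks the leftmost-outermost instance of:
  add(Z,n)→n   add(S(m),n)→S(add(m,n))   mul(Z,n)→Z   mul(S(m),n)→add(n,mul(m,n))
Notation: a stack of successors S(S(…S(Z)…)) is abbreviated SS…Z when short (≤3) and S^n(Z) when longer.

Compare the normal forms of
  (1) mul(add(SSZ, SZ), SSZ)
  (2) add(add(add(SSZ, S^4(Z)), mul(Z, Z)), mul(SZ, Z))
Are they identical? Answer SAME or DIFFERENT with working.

Term A:
  start: mul(add(SSZ, SZ), SSZ)
  step 1: mul(S(add(SZ, SZ)), SSZ)
  step 2: add(SSZ, mul(add(SZ, SZ), SSZ))
  step 3: S(add(SZ, mul(add(SZ, SZ), SSZ)))
  step 4: S(S(add(Z, mul(add(SZ, SZ), SSZ))))
  step 5: S(S(mul(add(SZ, SZ), SSZ)))
  step 6: S(S(mul(S(add(Z, SZ)), SSZ)))
  step 7: S(S(add(SSZ, mul(add(Z, SZ), SSZ))))
  step 8: S(S(S(add(SZ, mul(add(Z, SZ), SSZ)))))
  step 9: S(S(S(S(add(Z, mul(add(Z, SZ), SSZ))))))
  step 10: S(S(S(S(mul(add(Z, SZ), SSZ)))))
  step 11: S(S(S(S(mul(SZ, SSZ)))))
  step 12: S(S(S(S(add(SSZ, mul(Z, SSZ))))))
  step 13: S(S(S(S(S(add(SZ, mul(Z, SSZ)))))))
  step 14: S(S(S(S(S(S(add(Z, mul(Z, SSZ))))))))
  step 15: S(S(S(S(S(S(mul(Z, SSZ)))))))
  step 16: S^6(Z)

Term B:
  start: add(add(add(SSZ, S^4(Z)), mul(Z, Z)), mul(SZ, Z))
  step 1: add(add(S(add(SZ, S^4(Z))), mul(Z, Z)), mul(SZ, Z))
  step 2: add(S(add(add(SZ, S^4(Z)), mul(Z, Z))), mul(SZ, Z))
  step 3: S(add(add(add(SZ, S^4(Z)), mul(Z, Z)), mul(SZ, Z)))
  step 4: S(add(add(S(add(Z, S^4(Z))), mul(Z, Z)), mul(SZ, Z)))
  step 5: S(add(S(add(add(Z, S^4(Z)), mul(Z, Z))), mul(SZ, Z)))
  step 6: S(S(add(add(add(Z, S^4(Z)), mul(Z, Z)), mul(SZ, Z))))
  step 7: S(S(add(add(S^4(Z), mul(Z, Z)), mul(SZ, Z))))
  step 8: S(S(add(S(add(SSSZ, mul(Z, Z))), mul(SZ, Z))))
  step 9: S(S(S(add(add(SSSZ, mul(Z, Z)), mul(SZ, Z)))))
  step 10: S(S(S(add(S(add(SSZ, mul(Z, Z))), mul(SZ, Z)))))
  step 11: S(S(S(S(add(add(SSZ, mul(Z, Z)), mul(SZ, Z))))))
  step 12: S(S(S(S(add(S(add(SZ, mul(Z, Z))), mul(SZ, Z))))))
  step 13: S(S(S(S(S(add(add(SZ, mul(Z, Z)), mul(SZ, Z)))))))
  step 14: S(S(S(S(S(add(S(add(Z, mul(Z, Z))), mul(SZ, Z)))))))
  step 15: S(S(S(S(S(S(add(add(Z, mul(Z, Z)), mul(SZ, Z))))))))
  step 16: S(S(S(S(S(S(add(mul(Z, Z), mul(SZ, Z))))))))
  step 17: S(S(S(S(S(S(add(Z, mul(SZ, Z))))))))
  step 18: S(S(S(S(S(S(mul(SZ, Z)))))))
  step 19: S(S(S(S(S(S(add(Z, mul(Z, Z))))))))
  step 20: S(S(S(S(S(S(mul(Z, Z)))))))
  step 21: S^6(Z)

Answer: SAME — A ⇓ S^6(Z), B ⇓ S^6(Z)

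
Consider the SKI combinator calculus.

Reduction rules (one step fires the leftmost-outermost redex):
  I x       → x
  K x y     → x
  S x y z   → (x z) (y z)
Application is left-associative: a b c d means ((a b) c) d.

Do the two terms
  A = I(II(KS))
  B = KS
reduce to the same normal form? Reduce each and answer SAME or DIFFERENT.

Answer: SAME — A ⇓ KS, B ⇓ KS

Derivation:
Term A:
  start: I(II(KS))
  step 1: II(KS)
  step 2: I(KS)
  step 3: KS

Term B:
  start: KS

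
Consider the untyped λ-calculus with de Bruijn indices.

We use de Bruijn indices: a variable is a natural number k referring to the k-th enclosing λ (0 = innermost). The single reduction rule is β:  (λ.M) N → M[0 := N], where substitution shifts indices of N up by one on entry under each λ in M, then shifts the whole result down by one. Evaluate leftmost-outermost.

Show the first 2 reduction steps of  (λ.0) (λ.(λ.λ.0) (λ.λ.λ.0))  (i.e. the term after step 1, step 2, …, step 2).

  start: (λ.0) (λ.(λ.λ.0) (λ.λ.λ.0))
  step 1: λ.(λ.λ.0) (λ.λ.λ.0)
  step 2: λ.λ.0

Answer: after 2 steps: λ.λ.0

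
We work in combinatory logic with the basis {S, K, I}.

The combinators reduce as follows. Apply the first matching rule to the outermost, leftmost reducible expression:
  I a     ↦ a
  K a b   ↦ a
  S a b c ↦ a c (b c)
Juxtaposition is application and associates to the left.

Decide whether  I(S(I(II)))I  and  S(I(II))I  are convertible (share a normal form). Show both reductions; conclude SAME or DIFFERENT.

Term A:
  start: I(S(I(II)))I
  step 1: S(I(II))I
  step 2: S(II)I
  step 3: SII

Term B:
  start: S(I(II))I
  step 1: S(II)I
  step 2: SII

Answer: SAME — A ⇓ SII, B ⇓ SII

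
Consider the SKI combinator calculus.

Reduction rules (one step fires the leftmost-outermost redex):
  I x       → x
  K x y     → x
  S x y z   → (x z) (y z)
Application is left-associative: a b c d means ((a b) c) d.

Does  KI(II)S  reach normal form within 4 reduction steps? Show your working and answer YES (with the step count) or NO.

  start: KI(II)S
  step 1: IS
  step 2: S

Answer: YES — reaches normal form S in 2 ≤ 4 steps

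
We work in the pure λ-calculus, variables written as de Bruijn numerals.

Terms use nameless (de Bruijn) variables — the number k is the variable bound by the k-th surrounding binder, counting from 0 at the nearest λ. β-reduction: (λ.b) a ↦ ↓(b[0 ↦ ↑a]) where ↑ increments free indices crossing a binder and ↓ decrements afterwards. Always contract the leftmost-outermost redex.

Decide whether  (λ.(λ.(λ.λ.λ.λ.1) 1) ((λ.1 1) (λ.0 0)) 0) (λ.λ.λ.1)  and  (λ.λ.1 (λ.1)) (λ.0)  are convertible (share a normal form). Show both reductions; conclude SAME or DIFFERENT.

Answer: SAME — A ⇓ λ.λ.1, B ⇓ λ.λ.1

Derivation:
Term A:
  start: (λ.(λ.(λ.λ.λ.λ.1) 1) ((λ.1 1) (λ.0 0)) 0) (λ.λ.λ.1)
  [1] (λ.(λ.λ.λ.λ.1) (λ.λ.λ.1)) ((λ.(λ.λ.λ.1) (λ.λ.λ.1)) (λ.0 0)) (λ.λ.λ.1)
  [2] (λ.λ.λ.λ.1) (λ.λ.λ.1) (λ.λ.λ.1)
  [3] (λ.λ.λ.1) (λ.λ.λ.1)
  [4] λ.λ.1

Term B:
  start: (λ.λ.1 (λ.1)) (λ.0)
  [1] λ.(λ.0) (λ.1)
  [2] λ.λ.1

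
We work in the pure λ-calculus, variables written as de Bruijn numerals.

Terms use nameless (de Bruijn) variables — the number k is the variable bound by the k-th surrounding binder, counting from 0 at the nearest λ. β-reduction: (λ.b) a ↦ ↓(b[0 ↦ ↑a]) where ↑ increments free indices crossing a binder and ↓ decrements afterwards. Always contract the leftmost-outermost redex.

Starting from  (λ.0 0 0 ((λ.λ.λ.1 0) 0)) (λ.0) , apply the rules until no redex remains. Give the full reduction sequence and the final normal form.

  start: (λ.0 0 0 ((λ.λ.λ.1 0) 0)) (λ.0)
  →1  (λ.0) (λ.0) (λ.0) ((λ.λ.λ.1 0) (λ.0))
  →2  (λ.0) (λ.0) ((λ.λ.λ.1 0) (λ.0))
  →3  (λ.0) ((λ.λ.λ.1 0) (λ.0))
  →4  (λ.λ.λ.1 0) (λ.0)
  →5  λ.λ.1 0

Answer: normal form = λ.λ.1 0  (in 5 steps)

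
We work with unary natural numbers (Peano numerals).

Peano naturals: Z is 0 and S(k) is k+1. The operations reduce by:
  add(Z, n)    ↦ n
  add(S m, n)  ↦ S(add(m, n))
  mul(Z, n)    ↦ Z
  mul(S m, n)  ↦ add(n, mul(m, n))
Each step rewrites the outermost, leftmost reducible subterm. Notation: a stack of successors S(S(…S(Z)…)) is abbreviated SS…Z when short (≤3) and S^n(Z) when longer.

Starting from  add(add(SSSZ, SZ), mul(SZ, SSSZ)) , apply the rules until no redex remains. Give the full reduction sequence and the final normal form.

  start: add(add(SSSZ, SZ), mul(SZ, SSSZ))
  step 1: add(S(add(SSZ, SZ)), mul(SZ, SSSZ))
  step 2: S(add(add(SSZ, SZ), mul(SZ, SSSZ)))
  step 3: S(add(S(add(SZ, SZ)), mul(SZ, SSSZ)))
  step 4: S(S(add(add(SZ, SZ), mul(SZ, SSSZ))))
  step 5: S(S(add(S(add(Z, SZ)), mul(SZ, SSSZ))))
  step 6: S(S(S(add(add(Z, SZ), mul(SZ, SSSZ)))))
  step 7: S(S(S(add(SZ, mul(SZ, SSSZ)))))
  step 8: S(S(S(S(add(Z, mul(SZ, SSSZ))))))
  step 9: S(S(S(S(mul(SZ, SSSZ)))))
  step 10: S(S(S(S(add(SSSZ, mul(Z, SSSZ))))))
  step 11: S(S(S(S(S(add(SSZ, mul(Z, SSSZ)))))))
  step 12: S(S(S(S(S(S(add(SZ, mul(Z, SSSZ))))))))
  step 13: S(S(S(S(S(S(S(add(Z, mul(Z, SSSZ)))))))))
  step 14: S(S(S(S(S(S(S(mul(Z, SSSZ))))))))
  step 15: S^7(Z)

Answer: normal form = S^7(Z)  (in 15 steps)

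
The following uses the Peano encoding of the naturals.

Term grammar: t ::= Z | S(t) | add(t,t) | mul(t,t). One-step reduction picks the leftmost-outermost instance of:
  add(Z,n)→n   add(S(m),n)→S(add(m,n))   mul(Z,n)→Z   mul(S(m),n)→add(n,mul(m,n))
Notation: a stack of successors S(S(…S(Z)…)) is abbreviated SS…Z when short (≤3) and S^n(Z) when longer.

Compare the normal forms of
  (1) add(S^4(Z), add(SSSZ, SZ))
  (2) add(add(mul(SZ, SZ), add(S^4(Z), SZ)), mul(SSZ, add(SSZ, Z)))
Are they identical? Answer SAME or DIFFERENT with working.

Term A:
  start: add(S^4(Z), add(SSSZ, SZ))
  [1] S(add(SSSZ, add(SSSZ, SZ)))
  [2] S(S(add(SSZ, add(SSSZ, SZ))))
  [3] S(S(S(add(SZ, add(SSSZ, SZ)))))
  [4] S(S(S(S(add(Z, add(SSSZ, SZ))))))
  [5] S(S(S(S(add(SSSZ, SZ)))))
  [6] S(S(S(S(S(add(SSZ, SZ))))))
  [7] S(S(S(S(S(S(add(SZ, SZ)))))))
  [8] S(S(S(S(S(S(S(add(Z, SZ))))))))
  [9] S^8(Z)

Term B:
  start: add(add(mul(SZ, SZ), add(S^4(Z), SZ)), mul(SSZ, add(SSZ, Z)))
  [1] add(add(add(SZ, mul(Z, SZ)), add(S^4(Z), SZ)), mul(SSZ, add(SSZ, Z)))
  [2] add(add(S(add(Z, mul(Z, SZ))), add(S^4(Z), SZ)), mul(SSZ, add(SSZ, Z)))
  [3] add(S(add(add(Z, mul(Z, SZ)), add(S^4(Z), SZ))), mul(SSZ, add(SSZ, Z)))
  [4] S(add(add(add(Z, mul(Z, SZ)), add(S^4(Z), SZ)), mul(SSZ, add(SSZ, Z))))
  [5] S(add(add(mul(Z, SZ), add(S^4(Z), SZ)), mul(SSZ, add(SSZ, Z))))
  [6] S(add(add(Z, add(S^4(Z), SZ)), mul(SSZ, add(SSZ, Z))))
  [7] S(add(add(S^4(Z), SZ), mul(SSZ, add(SSZ, Z))))
  [8] S(add(S(add(SSSZ, SZ)), mul(SSZ, add(SSZ, Z))))
  [9] S(S(add(add(SSSZ, SZ), mul(SSZ, add(SSZ, Z)))))
  [10] S(S(add(S(add(SSZ, SZ)), mul(SSZ, add(SSZ, Z)))))
  [11] S(S(S(add(add(SSZ, SZ), mul(SSZ, add(SSZ, Z))))))
  [12] S(S(S(add(S(add(SZ, SZ)), mul(SSZ, add(SSZ, Z))))))
  [13] S(S(S(S(add(add(SZ, SZ), mul(SSZ, add(SSZ, Z)))))))
  [14] S(S(S(S(add(S(add(Z, SZ)), mul(SSZ, add(SSZ, Z)))))))
  [15] S(S(S(S(S(add(add(Z, SZ), mul(SSZ, add(SSZ, Z))))))))
  [16] S(S(S(S(S(add(SZ, mul(SSZ, add(SSZ, Z))))))))
  [17] S(S(S(S(S(S(add(Z, mul(SSZ, add(SSZ, Z)))))))))
  [18] S(S(S(S(S(S(mul(SSZ, add(SSZ, Z))))))))
  [19] S(S(S(S(S(S(add(add(SSZ, Z), mul(SZ, add(SSZ, Z)))))))))
  [20] S(S(S(S(S(S(add(S(add(SZ, Z)), mul(SZ, add(SSZ, Z)))))))))
  [21] S(S(S(S(S(S(S(add(add(SZ, Z), mul(SZ, add(SSZ, Z))))))))))
  [22] S(S(S(S(S(S(S(add(S(add(Z, Z)), mul(SZ, add(SSZ, Z))))))))))
  [23] S(S(S(S(S(S(S(S(add(add(Z, Z), mul(SZ, add(SSZ, Z)))))))))))
  [24] S(S(S(S(S(S(S(S(add(Z, mul(SZ, add(SSZ, Z)))))))))))
  [25] S(S(S(S(S(S(S(S(mul(SZ, add(SSZ, Z))))))))))
  [26] S(S(S(S(S(S(S(S(add(add(SSZ, Z), mul(Z, add(SSZ, Z)))))))))))
  [27] S(S(S(S(S(S(S(S(add(S(add(SZ, Z)), mul(Z, add(SSZ, Z)))))))))))
  [28] S(S(S(S(S(S(S(S(S(add(add(SZ, Z), mul(Z, add(SSZ, Z))))))))))))
  [29] S(S(S(S(S(S(S(S(S(add(S(add(Z, Z)), mul(Z, add(SSZ, Z))))))))))))
  [30] S(S(S(S(S(S(S(S(S(S(add(add(Z, Z), mul(Z, add(SSZ, Z)))))))))))))
  [31] S(S(S(S(S(S(S(S(S(S(add(Z, mul(Z, add(SSZ, Z)))))))))))))
  [32] S(S(S(S(S(S(S(S(S(S(mul(Z, add(SSZ, Z))))))))))))
  [33] S^10(Z)

Answer: DIFFERENT — A ⇓ S^8(Z), B ⇓ S^10(Z)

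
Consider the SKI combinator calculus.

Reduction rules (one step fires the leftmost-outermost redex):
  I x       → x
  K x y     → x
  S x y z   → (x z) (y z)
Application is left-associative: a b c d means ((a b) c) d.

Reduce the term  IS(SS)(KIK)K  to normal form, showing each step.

  start: IS(SS)(KIK)K
  [1] S(SS)(KIK)K
  [2] SSK(KIKK)
  [3] S(KIKK)(K(KIKK))
  [4] S(IK)(K(KIKK))
  [5] SK(K(KIKK))
  [6] SK(K(IK))
  [7] SK(KK)

Answer: normal form = SK(KK)  (in 7 steps)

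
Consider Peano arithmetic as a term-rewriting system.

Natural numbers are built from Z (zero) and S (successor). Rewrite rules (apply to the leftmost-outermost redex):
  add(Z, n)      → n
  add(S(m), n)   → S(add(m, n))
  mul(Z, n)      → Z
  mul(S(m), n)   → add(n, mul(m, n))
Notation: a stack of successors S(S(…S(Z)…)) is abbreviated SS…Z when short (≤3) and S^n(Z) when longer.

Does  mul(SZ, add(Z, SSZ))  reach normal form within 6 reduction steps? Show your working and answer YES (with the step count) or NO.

  start: mul(SZ, add(Z, SSZ))
  step 1: add(add(Z, SSZ), mul(Z, add(Z, SSZ)))
  step 2: add(SSZ, mul(Z, add(Z, SSZ)))
  step 3: S(add(SZ, mul(Z, add(Z, SSZ))))
  step 4: S(S(add(Z, mul(Z, add(Z, SSZ)))))
  step 5: S(S(mul(Z, add(Z, SSZ))))
  step 6: SSZ

Answer: YES — reaches normal form SSZ in 6 ≤ 6 steps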